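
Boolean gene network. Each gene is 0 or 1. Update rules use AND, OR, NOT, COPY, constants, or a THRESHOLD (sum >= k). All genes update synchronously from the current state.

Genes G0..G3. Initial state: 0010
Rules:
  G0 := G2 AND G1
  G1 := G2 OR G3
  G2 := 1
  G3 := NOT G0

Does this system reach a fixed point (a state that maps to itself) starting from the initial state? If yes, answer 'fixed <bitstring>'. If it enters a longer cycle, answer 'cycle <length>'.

Step 0: 0010
Step 1: G0=G2&G1=1&0=0 G1=G2|G3=1|0=1 G2=1(const) G3=NOT G0=NOT 0=1 -> 0111
Step 2: G0=G2&G1=1&1=1 G1=G2|G3=1|1=1 G2=1(const) G3=NOT G0=NOT 0=1 -> 1111
Step 3: G0=G2&G1=1&1=1 G1=G2|G3=1|1=1 G2=1(const) G3=NOT G0=NOT 1=0 -> 1110
Step 4: G0=G2&G1=1&1=1 G1=G2|G3=1|0=1 G2=1(const) G3=NOT G0=NOT 1=0 -> 1110
Fixed point reached at step 3: 1110

Answer: fixed 1110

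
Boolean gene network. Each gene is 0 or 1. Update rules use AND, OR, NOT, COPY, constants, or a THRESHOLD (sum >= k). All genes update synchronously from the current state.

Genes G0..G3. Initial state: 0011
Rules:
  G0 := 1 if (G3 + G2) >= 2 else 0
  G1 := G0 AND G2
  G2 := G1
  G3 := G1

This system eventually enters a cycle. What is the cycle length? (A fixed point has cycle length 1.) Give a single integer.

Answer: 1

Derivation:
Step 0: 0011
Step 1: G0=(1+1>=2)=1 G1=G0&G2=0&1=0 G2=G1=0 G3=G1=0 -> 1000
Step 2: G0=(0+0>=2)=0 G1=G0&G2=1&0=0 G2=G1=0 G3=G1=0 -> 0000
Step 3: G0=(0+0>=2)=0 G1=G0&G2=0&0=0 G2=G1=0 G3=G1=0 -> 0000
State from step 3 equals state from step 2 -> cycle length 1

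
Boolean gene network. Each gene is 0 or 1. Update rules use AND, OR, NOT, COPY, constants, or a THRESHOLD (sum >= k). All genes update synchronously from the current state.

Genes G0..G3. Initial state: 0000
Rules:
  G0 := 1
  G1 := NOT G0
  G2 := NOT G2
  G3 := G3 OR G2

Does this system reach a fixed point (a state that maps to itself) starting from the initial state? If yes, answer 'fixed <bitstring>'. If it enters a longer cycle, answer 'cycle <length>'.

Answer: cycle 2

Derivation:
Step 0: 0000
Step 1: G0=1(const) G1=NOT G0=NOT 0=1 G2=NOT G2=NOT 0=1 G3=G3|G2=0|0=0 -> 1110
Step 2: G0=1(const) G1=NOT G0=NOT 1=0 G2=NOT G2=NOT 1=0 G3=G3|G2=0|1=1 -> 1001
Step 3: G0=1(const) G1=NOT G0=NOT 1=0 G2=NOT G2=NOT 0=1 G3=G3|G2=1|0=1 -> 1011
Step 4: G0=1(const) G1=NOT G0=NOT 1=0 G2=NOT G2=NOT 1=0 G3=G3|G2=1|1=1 -> 1001
Cycle of length 2 starting at step 2 -> no fixed point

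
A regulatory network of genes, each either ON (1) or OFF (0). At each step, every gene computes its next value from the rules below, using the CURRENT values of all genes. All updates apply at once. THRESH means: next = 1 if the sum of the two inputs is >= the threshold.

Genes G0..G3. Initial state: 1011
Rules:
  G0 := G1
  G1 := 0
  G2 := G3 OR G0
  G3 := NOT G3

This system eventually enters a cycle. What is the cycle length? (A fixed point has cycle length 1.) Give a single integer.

Answer: 2

Derivation:
Step 0: 1011
Step 1: G0=G1=0 G1=0(const) G2=G3|G0=1|1=1 G3=NOT G3=NOT 1=0 -> 0010
Step 2: G0=G1=0 G1=0(const) G2=G3|G0=0|0=0 G3=NOT G3=NOT 0=1 -> 0001
Step 3: G0=G1=0 G1=0(const) G2=G3|G0=1|0=1 G3=NOT G3=NOT 1=0 -> 0010
State from step 3 equals state from step 1 -> cycle length 2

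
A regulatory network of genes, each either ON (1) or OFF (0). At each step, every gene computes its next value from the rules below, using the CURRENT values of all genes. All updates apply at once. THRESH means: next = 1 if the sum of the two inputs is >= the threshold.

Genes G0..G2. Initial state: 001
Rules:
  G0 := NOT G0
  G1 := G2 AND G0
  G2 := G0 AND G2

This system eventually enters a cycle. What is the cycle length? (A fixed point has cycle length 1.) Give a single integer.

Answer: 2

Derivation:
Step 0: 001
Step 1: G0=NOT G0=NOT 0=1 G1=G2&G0=1&0=0 G2=G0&G2=0&1=0 -> 100
Step 2: G0=NOT G0=NOT 1=0 G1=G2&G0=0&1=0 G2=G0&G2=1&0=0 -> 000
Step 3: G0=NOT G0=NOT 0=1 G1=G2&G0=0&0=0 G2=G0&G2=0&0=0 -> 100
State from step 3 equals state from step 1 -> cycle length 2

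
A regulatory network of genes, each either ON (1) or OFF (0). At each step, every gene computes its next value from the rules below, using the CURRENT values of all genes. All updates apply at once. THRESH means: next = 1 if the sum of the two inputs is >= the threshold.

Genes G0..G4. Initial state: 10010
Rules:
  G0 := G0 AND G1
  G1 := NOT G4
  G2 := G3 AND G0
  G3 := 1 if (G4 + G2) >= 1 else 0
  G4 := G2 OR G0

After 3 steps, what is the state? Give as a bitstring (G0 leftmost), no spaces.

Step 1: G0=G0&G1=1&0=0 G1=NOT G4=NOT 0=1 G2=G3&G0=1&1=1 G3=(0+0>=1)=0 G4=G2|G0=0|1=1 -> 01101
Step 2: G0=G0&G1=0&1=0 G1=NOT G4=NOT 1=0 G2=G3&G0=0&0=0 G3=(1+1>=1)=1 G4=G2|G0=1|0=1 -> 00011
Step 3: G0=G0&G1=0&0=0 G1=NOT G4=NOT 1=0 G2=G3&G0=1&0=0 G3=(1+0>=1)=1 G4=G2|G0=0|0=0 -> 00010

00010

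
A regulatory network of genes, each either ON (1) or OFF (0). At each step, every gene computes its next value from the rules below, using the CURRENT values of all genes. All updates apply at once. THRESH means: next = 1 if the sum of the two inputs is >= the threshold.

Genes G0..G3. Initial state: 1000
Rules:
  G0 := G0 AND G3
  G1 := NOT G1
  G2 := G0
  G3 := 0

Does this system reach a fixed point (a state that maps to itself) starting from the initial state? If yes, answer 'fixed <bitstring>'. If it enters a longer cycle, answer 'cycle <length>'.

Step 0: 1000
Step 1: G0=G0&G3=1&0=0 G1=NOT G1=NOT 0=1 G2=G0=1 G3=0(const) -> 0110
Step 2: G0=G0&G3=0&0=0 G1=NOT G1=NOT 1=0 G2=G0=0 G3=0(const) -> 0000
Step 3: G0=G0&G3=0&0=0 G1=NOT G1=NOT 0=1 G2=G0=0 G3=0(const) -> 0100
Step 4: G0=G0&G3=0&0=0 G1=NOT G1=NOT 1=0 G2=G0=0 G3=0(const) -> 0000
Cycle of length 2 starting at step 2 -> no fixed point

Answer: cycle 2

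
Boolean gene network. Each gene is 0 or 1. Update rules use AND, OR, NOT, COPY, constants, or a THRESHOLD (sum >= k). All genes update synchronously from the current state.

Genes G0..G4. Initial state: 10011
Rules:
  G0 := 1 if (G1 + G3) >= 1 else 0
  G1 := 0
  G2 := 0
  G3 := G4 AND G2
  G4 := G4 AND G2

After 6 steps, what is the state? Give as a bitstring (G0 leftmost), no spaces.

Step 1: G0=(0+1>=1)=1 G1=0(const) G2=0(const) G3=G4&G2=1&0=0 G4=G4&G2=1&0=0 -> 10000
Step 2: G0=(0+0>=1)=0 G1=0(const) G2=0(const) G3=G4&G2=0&0=0 G4=G4&G2=0&0=0 -> 00000
Step 3: G0=(0+0>=1)=0 G1=0(const) G2=0(const) G3=G4&G2=0&0=0 G4=G4&G2=0&0=0 -> 00000
Step 4: G0=(0+0>=1)=0 G1=0(const) G2=0(const) G3=G4&G2=0&0=0 G4=G4&G2=0&0=0 -> 00000
Step 5: G0=(0+0>=1)=0 G1=0(const) G2=0(const) G3=G4&G2=0&0=0 G4=G4&G2=0&0=0 -> 00000
Step 6: G0=(0+0>=1)=0 G1=0(const) G2=0(const) G3=G4&G2=0&0=0 G4=G4&G2=0&0=0 -> 00000

00000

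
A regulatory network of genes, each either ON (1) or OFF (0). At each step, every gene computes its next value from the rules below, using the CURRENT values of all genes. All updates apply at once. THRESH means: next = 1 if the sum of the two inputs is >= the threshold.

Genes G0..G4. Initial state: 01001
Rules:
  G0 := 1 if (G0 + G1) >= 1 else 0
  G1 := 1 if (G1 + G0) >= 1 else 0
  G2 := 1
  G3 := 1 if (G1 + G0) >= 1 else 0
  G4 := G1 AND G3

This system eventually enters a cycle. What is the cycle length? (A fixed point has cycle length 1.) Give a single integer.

Answer: 1

Derivation:
Step 0: 01001
Step 1: G0=(0+1>=1)=1 G1=(1+0>=1)=1 G2=1(const) G3=(1+0>=1)=1 G4=G1&G3=1&0=0 -> 11110
Step 2: G0=(1+1>=1)=1 G1=(1+1>=1)=1 G2=1(const) G3=(1+1>=1)=1 G4=G1&G3=1&1=1 -> 11111
Step 3: G0=(1+1>=1)=1 G1=(1+1>=1)=1 G2=1(const) G3=(1+1>=1)=1 G4=G1&G3=1&1=1 -> 11111
State from step 3 equals state from step 2 -> cycle length 1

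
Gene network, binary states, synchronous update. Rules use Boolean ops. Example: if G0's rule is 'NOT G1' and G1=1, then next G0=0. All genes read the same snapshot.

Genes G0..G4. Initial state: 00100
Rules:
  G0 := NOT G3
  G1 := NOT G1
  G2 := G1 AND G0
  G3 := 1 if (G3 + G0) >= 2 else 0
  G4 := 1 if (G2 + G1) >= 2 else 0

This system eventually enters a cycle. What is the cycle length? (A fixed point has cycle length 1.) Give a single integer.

Answer: 2

Derivation:
Step 0: 00100
Step 1: G0=NOT G3=NOT 0=1 G1=NOT G1=NOT 0=1 G2=G1&G0=0&0=0 G3=(0+0>=2)=0 G4=(1+0>=2)=0 -> 11000
Step 2: G0=NOT G3=NOT 0=1 G1=NOT G1=NOT 1=0 G2=G1&G0=1&1=1 G3=(0+1>=2)=0 G4=(0+1>=2)=0 -> 10100
Step 3: G0=NOT G3=NOT 0=1 G1=NOT G1=NOT 0=1 G2=G1&G0=0&1=0 G3=(0+1>=2)=0 G4=(1+0>=2)=0 -> 11000
State from step 3 equals state from step 1 -> cycle length 2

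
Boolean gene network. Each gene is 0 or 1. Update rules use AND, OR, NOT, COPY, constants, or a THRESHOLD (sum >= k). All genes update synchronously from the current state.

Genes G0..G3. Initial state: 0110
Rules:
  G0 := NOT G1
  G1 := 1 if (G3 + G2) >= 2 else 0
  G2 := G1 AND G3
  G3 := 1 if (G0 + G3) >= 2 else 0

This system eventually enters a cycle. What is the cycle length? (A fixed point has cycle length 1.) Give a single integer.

Step 0: 0110
Step 1: G0=NOT G1=NOT 1=0 G1=(0+1>=2)=0 G2=G1&G3=1&0=0 G3=(0+0>=2)=0 -> 0000
Step 2: G0=NOT G1=NOT 0=1 G1=(0+0>=2)=0 G2=G1&G3=0&0=0 G3=(0+0>=2)=0 -> 1000
Step 3: G0=NOT G1=NOT 0=1 G1=(0+0>=2)=0 G2=G1&G3=0&0=0 G3=(1+0>=2)=0 -> 1000
State from step 3 equals state from step 2 -> cycle length 1

Answer: 1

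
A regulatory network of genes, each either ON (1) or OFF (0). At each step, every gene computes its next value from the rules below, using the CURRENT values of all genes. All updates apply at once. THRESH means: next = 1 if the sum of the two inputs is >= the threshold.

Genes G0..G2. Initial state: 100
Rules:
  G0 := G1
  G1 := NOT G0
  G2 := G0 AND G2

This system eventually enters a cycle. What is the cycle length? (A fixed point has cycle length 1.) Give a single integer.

Answer: 4

Derivation:
Step 0: 100
Step 1: G0=G1=0 G1=NOT G0=NOT 1=0 G2=G0&G2=1&0=0 -> 000
Step 2: G0=G1=0 G1=NOT G0=NOT 0=1 G2=G0&G2=0&0=0 -> 010
Step 3: G0=G1=1 G1=NOT G0=NOT 0=1 G2=G0&G2=0&0=0 -> 110
Step 4: G0=G1=1 G1=NOT G0=NOT 1=0 G2=G0&G2=1&0=0 -> 100
State from step 4 equals state from step 0 -> cycle length 4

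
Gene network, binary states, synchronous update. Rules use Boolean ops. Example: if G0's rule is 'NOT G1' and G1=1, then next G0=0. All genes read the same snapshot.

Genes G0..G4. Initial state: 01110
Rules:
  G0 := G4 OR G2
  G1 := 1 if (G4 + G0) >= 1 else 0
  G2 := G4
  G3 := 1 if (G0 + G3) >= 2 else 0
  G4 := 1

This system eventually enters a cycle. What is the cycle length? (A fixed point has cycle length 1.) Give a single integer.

Step 0: 01110
Step 1: G0=G4|G2=0|1=1 G1=(0+0>=1)=0 G2=G4=0 G3=(0+1>=2)=0 G4=1(const) -> 10001
Step 2: G0=G4|G2=1|0=1 G1=(1+1>=1)=1 G2=G4=1 G3=(1+0>=2)=0 G4=1(const) -> 11101
Step 3: G0=G4|G2=1|1=1 G1=(1+1>=1)=1 G2=G4=1 G3=(1+0>=2)=0 G4=1(const) -> 11101
State from step 3 equals state from step 2 -> cycle length 1

Answer: 1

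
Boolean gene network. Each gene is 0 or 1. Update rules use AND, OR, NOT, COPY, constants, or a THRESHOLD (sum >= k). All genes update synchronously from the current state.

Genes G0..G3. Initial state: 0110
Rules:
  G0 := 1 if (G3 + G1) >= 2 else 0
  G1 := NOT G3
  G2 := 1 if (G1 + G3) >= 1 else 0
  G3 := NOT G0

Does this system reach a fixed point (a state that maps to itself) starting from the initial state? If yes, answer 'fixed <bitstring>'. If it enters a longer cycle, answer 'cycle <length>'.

Step 0: 0110
Step 1: G0=(0+1>=2)=0 G1=NOT G3=NOT 0=1 G2=(1+0>=1)=1 G3=NOT G0=NOT 0=1 -> 0111
Step 2: G0=(1+1>=2)=1 G1=NOT G3=NOT 1=0 G2=(1+1>=1)=1 G3=NOT G0=NOT 0=1 -> 1011
Step 3: G0=(1+0>=2)=0 G1=NOT G3=NOT 1=0 G2=(0+1>=1)=1 G3=NOT G0=NOT 1=0 -> 0010
Step 4: G0=(0+0>=2)=0 G1=NOT G3=NOT 0=1 G2=(0+0>=1)=0 G3=NOT G0=NOT 0=1 -> 0101
Step 5: G0=(1+1>=2)=1 G1=NOT G3=NOT 1=0 G2=(1+1>=1)=1 G3=NOT G0=NOT 0=1 -> 1011
Cycle of length 3 starting at step 2 -> no fixed point

Answer: cycle 3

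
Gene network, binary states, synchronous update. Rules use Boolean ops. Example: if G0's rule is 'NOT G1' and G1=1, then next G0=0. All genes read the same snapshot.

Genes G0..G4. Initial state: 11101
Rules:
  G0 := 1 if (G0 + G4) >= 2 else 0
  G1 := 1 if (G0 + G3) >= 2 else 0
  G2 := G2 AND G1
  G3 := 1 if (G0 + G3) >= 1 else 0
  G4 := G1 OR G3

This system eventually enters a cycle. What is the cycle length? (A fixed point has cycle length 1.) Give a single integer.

Answer: 1

Derivation:
Step 0: 11101
Step 1: G0=(1+1>=2)=1 G1=(1+0>=2)=0 G2=G2&G1=1&1=1 G3=(1+0>=1)=1 G4=G1|G3=1|0=1 -> 10111
Step 2: G0=(1+1>=2)=1 G1=(1+1>=2)=1 G2=G2&G1=1&0=0 G3=(1+1>=1)=1 G4=G1|G3=0|1=1 -> 11011
Step 3: G0=(1+1>=2)=1 G1=(1+1>=2)=1 G2=G2&G1=0&1=0 G3=(1+1>=1)=1 G4=G1|G3=1|1=1 -> 11011
State from step 3 equals state from step 2 -> cycle length 1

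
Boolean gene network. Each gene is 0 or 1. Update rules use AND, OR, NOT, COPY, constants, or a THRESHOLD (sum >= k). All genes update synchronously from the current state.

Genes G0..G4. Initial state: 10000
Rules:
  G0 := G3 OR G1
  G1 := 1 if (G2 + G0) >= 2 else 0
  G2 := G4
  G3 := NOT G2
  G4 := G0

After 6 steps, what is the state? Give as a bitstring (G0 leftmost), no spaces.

Step 1: G0=G3|G1=0|0=0 G1=(0+1>=2)=0 G2=G4=0 G3=NOT G2=NOT 0=1 G4=G0=1 -> 00011
Step 2: G0=G3|G1=1|0=1 G1=(0+0>=2)=0 G2=G4=1 G3=NOT G2=NOT 0=1 G4=G0=0 -> 10110
Step 3: G0=G3|G1=1|0=1 G1=(1+1>=2)=1 G2=G4=0 G3=NOT G2=NOT 1=0 G4=G0=1 -> 11001
Step 4: G0=G3|G1=0|1=1 G1=(0+1>=2)=0 G2=G4=1 G3=NOT G2=NOT 0=1 G4=G0=1 -> 10111
Step 5: G0=G3|G1=1|0=1 G1=(1+1>=2)=1 G2=G4=1 G3=NOT G2=NOT 1=0 G4=G0=1 -> 11101
Step 6: G0=G3|G1=0|1=1 G1=(1+1>=2)=1 G2=G4=1 G3=NOT G2=NOT 1=0 G4=G0=1 -> 11101

11101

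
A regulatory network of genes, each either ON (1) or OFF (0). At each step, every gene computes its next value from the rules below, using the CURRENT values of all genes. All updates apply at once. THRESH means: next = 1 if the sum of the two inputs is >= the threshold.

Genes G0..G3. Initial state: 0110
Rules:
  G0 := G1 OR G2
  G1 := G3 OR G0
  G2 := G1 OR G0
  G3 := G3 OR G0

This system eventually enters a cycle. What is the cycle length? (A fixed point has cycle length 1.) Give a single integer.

Step 0: 0110
Step 1: G0=G1|G2=1|1=1 G1=G3|G0=0|0=0 G2=G1|G0=1|0=1 G3=G3|G0=0|0=0 -> 1010
Step 2: G0=G1|G2=0|1=1 G1=G3|G0=0|1=1 G2=G1|G0=0|1=1 G3=G3|G0=0|1=1 -> 1111
Step 3: G0=G1|G2=1|1=1 G1=G3|G0=1|1=1 G2=G1|G0=1|1=1 G3=G3|G0=1|1=1 -> 1111
State from step 3 equals state from step 2 -> cycle length 1

Answer: 1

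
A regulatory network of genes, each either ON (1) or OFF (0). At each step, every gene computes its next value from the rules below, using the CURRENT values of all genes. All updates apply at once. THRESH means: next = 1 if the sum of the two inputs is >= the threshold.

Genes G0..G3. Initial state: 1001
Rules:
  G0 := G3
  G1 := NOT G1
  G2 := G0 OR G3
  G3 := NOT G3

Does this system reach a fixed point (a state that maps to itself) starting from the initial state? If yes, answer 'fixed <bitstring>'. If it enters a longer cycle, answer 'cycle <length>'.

Answer: cycle 2

Derivation:
Step 0: 1001
Step 1: G0=G3=1 G1=NOT G1=NOT 0=1 G2=G0|G3=1|1=1 G3=NOT G3=NOT 1=0 -> 1110
Step 2: G0=G3=0 G1=NOT G1=NOT 1=0 G2=G0|G3=1|0=1 G3=NOT G3=NOT 0=1 -> 0011
Step 3: G0=G3=1 G1=NOT G1=NOT 0=1 G2=G0|G3=0|1=1 G3=NOT G3=NOT 1=0 -> 1110
Cycle of length 2 starting at step 1 -> no fixed point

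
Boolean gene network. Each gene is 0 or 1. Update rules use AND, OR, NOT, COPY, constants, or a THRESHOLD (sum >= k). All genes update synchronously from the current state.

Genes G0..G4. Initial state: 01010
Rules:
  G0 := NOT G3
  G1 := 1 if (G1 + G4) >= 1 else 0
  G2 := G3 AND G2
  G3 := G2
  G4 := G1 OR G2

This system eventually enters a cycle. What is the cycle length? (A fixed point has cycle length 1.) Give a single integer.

Step 0: 01010
Step 1: G0=NOT G3=NOT 1=0 G1=(1+0>=1)=1 G2=G3&G2=1&0=0 G3=G2=0 G4=G1|G2=1|0=1 -> 01001
Step 2: G0=NOT G3=NOT 0=1 G1=(1+1>=1)=1 G2=G3&G2=0&0=0 G3=G2=0 G4=G1|G2=1|0=1 -> 11001
Step 3: G0=NOT G3=NOT 0=1 G1=(1+1>=1)=1 G2=G3&G2=0&0=0 G3=G2=0 G4=G1|G2=1|0=1 -> 11001
State from step 3 equals state from step 2 -> cycle length 1

Answer: 1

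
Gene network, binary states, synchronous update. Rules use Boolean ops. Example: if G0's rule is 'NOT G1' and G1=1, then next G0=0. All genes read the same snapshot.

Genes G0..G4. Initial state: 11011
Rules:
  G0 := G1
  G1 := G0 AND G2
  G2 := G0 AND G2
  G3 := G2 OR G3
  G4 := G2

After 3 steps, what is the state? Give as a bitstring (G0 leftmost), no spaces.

Step 1: G0=G1=1 G1=G0&G2=1&0=0 G2=G0&G2=1&0=0 G3=G2|G3=0|1=1 G4=G2=0 -> 10010
Step 2: G0=G1=0 G1=G0&G2=1&0=0 G2=G0&G2=1&0=0 G3=G2|G3=0|1=1 G4=G2=0 -> 00010
Step 3: G0=G1=0 G1=G0&G2=0&0=0 G2=G0&G2=0&0=0 G3=G2|G3=0|1=1 G4=G2=0 -> 00010

00010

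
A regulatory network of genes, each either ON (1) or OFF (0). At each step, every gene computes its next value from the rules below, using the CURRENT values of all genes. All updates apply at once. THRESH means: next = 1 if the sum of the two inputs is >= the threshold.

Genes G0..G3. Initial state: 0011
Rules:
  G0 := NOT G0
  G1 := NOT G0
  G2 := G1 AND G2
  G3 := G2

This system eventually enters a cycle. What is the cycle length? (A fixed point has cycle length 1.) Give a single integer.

Step 0: 0011
Step 1: G0=NOT G0=NOT 0=1 G1=NOT G0=NOT 0=1 G2=G1&G2=0&1=0 G3=G2=1 -> 1101
Step 2: G0=NOT G0=NOT 1=0 G1=NOT G0=NOT 1=0 G2=G1&G2=1&0=0 G3=G2=0 -> 0000
Step 3: G0=NOT G0=NOT 0=1 G1=NOT G0=NOT 0=1 G2=G1&G2=0&0=0 G3=G2=0 -> 1100
Step 4: G0=NOT G0=NOT 1=0 G1=NOT G0=NOT 1=0 G2=G1&G2=1&0=0 G3=G2=0 -> 0000
State from step 4 equals state from step 2 -> cycle length 2

Answer: 2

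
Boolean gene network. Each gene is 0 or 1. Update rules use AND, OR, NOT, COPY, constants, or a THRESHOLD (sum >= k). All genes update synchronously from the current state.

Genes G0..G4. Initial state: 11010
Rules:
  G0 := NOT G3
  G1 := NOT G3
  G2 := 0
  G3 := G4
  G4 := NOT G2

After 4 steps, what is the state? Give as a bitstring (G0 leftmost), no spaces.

Step 1: G0=NOT G3=NOT 1=0 G1=NOT G3=NOT 1=0 G2=0(const) G3=G4=0 G4=NOT G2=NOT 0=1 -> 00001
Step 2: G0=NOT G3=NOT 0=1 G1=NOT G3=NOT 0=1 G2=0(const) G3=G4=1 G4=NOT G2=NOT 0=1 -> 11011
Step 3: G0=NOT G3=NOT 1=0 G1=NOT G3=NOT 1=0 G2=0(const) G3=G4=1 G4=NOT G2=NOT 0=1 -> 00011
Step 4: G0=NOT G3=NOT 1=0 G1=NOT G3=NOT 1=0 G2=0(const) G3=G4=1 G4=NOT G2=NOT 0=1 -> 00011

00011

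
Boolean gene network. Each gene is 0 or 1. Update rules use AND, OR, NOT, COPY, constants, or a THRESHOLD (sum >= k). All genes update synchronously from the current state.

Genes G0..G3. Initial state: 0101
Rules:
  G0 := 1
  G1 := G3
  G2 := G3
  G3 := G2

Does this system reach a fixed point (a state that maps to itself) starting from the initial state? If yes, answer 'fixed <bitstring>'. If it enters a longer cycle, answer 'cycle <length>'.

Answer: cycle 2

Derivation:
Step 0: 0101
Step 1: G0=1(const) G1=G3=1 G2=G3=1 G3=G2=0 -> 1110
Step 2: G0=1(const) G1=G3=0 G2=G3=0 G3=G2=1 -> 1001
Step 3: G0=1(const) G1=G3=1 G2=G3=1 G3=G2=0 -> 1110
Cycle of length 2 starting at step 1 -> no fixed point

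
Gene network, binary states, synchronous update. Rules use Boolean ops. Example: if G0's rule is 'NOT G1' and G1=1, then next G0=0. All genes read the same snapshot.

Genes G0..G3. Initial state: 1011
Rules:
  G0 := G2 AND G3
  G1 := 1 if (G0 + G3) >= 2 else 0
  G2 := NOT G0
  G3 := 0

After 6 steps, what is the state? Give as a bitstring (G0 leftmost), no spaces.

Step 1: G0=G2&G3=1&1=1 G1=(1+1>=2)=1 G2=NOT G0=NOT 1=0 G3=0(const) -> 1100
Step 2: G0=G2&G3=0&0=0 G1=(1+0>=2)=0 G2=NOT G0=NOT 1=0 G3=0(const) -> 0000
Step 3: G0=G2&G3=0&0=0 G1=(0+0>=2)=0 G2=NOT G0=NOT 0=1 G3=0(const) -> 0010
Step 4: G0=G2&G3=1&0=0 G1=(0+0>=2)=0 G2=NOT G0=NOT 0=1 G3=0(const) -> 0010
Step 5: G0=G2&G3=1&0=0 G1=(0+0>=2)=0 G2=NOT G0=NOT 0=1 G3=0(const) -> 0010
Step 6: G0=G2&G3=1&0=0 G1=(0+0>=2)=0 G2=NOT G0=NOT 0=1 G3=0(const) -> 0010

0010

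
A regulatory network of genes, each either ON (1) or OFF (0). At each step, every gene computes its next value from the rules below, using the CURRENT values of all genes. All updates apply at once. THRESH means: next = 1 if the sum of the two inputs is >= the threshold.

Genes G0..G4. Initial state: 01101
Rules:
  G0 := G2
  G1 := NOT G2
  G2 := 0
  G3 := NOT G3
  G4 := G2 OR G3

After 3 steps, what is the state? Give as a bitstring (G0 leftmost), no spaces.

Step 1: G0=G2=1 G1=NOT G2=NOT 1=0 G2=0(const) G3=NOT G3=NOT 0=1 G4=G2|G3=1|0=1 -> 10011
Step 2: G0=G2=0 G1=NOT G2=NOT 0=1 G2=0(const) G3=NOT G3=NOT 1=0 G4=G2|G3=0|1=1 -> 01001
Step 3: G0=G2=0 G1=NOT G2=NOT 0=1 G2=0(const) G3=NOT G3=NOT 0=1 G4=G2|G3=0|0=0 -> 01010

01010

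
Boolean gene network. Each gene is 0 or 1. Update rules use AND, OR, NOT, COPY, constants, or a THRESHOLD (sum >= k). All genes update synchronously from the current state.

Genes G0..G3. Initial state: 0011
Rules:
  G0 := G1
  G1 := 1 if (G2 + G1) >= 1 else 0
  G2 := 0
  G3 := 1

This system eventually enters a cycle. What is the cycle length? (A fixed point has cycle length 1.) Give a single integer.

Step 0: 0011
Step 1: G0=G1=0 G1=(1+0>=1)=1 G2=0(const) G3=1(const) -> 0101
Step 2: G0=G1=1 G1=(0+1>=1)=1 G2=0(const) G3=1(const) -> 1101
Step 3: G0=G1=1 G1=(0+1>=1)=1 G2=0(const) G3=1(const) -> 1101
State from step 3 equals state from step 2 -> cycle length 1

Answer: 1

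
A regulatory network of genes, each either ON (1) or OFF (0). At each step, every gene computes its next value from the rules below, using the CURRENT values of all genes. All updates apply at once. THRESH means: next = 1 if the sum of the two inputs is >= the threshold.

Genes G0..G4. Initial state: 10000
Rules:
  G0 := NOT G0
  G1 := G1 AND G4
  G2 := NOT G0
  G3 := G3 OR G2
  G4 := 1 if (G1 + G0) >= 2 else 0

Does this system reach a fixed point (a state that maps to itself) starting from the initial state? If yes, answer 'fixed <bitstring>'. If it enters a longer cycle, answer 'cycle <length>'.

Answer: cycle 2

Derivation:
Step 0: 10000
Step 1: G0=NOT G0=NOT 1=0 G1=G1&G4=0&0=0 G2=NOT G0=NOT 1=0 G3=G3|G2=0|0=0 G4=(0+1>=2)=0 -> 00000
Step 2: G0=NOT G0=NOT 0=1 G1=G1&G4=0&0=0 G2=NOT G0=NOT 0=1 G3=G3|G2=0|0=0 G4=(0+0>=2)=0 -> 10100
Step 3: G0=NOT G0=NOT 1=0 G1=G1&G4=0&0=0 G2=NOT G0=NOT 1=0 G3=G3|G2=0|1=1 G4=(0+1>=2)=0 -> 00010
Step 4: G0=NOT G0=NOT 0=1 G1=G1&G4=0&0=0 G2=NOT G0=NOT 0=1 G3=G3|G2=1|0=1 G4=(0+0>=2)=0 -> 10110
Step 5: G0=NOT G0=NOT 1=0 G1=G1&G4=0&0=0 G2=NOT G0=NOT 1=0 G3=G3|G2=1|1=1 G4=(0+1>=2)=0 -> 00010
Cycle of length 2 starting at step 3 -> no fixed point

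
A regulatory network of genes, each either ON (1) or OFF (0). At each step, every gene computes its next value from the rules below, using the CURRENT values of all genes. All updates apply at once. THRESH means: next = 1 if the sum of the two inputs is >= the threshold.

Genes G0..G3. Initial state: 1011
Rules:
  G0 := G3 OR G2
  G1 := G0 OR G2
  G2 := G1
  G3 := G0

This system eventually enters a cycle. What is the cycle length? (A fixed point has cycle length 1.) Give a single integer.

Answer: 1

Derivation:
Step 0: 1011
Step 1: G0=G3|G2=1|1=1 G1=G0|G2=1|1=1 G2=G1=0 G3=G0=1 -> 1101
Step 2: G0=G3|G2=1|0=1 G1=G0|G2=1|0=1 G2=G1=1 G3=G0=1 -> 1111
Step 3: G0=G3|G2=1|1=1 G1=G0|G2=1|1=1 G2=G1=1 G3=G0=1 -> 1111
State from step 3 equals state from step 2 -> cycle length 1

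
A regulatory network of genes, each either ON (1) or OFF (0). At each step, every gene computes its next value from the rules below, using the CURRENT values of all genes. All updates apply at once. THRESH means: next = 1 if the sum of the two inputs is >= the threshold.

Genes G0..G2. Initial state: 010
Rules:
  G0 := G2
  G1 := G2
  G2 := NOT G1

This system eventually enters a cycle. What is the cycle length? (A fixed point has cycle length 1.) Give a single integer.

Step 0: 010
Step 1: G0=G2=0 G1=G2=0 G2=NOT G1=NOT 1=0 -> 000
Step 2: G0=G2=0 G1=G2=0 G2=NOT G1=NOT 0=1 -> 001
Step 3: G0=G2=1 G1=G2=1 G2=NOT G1=NOT 0=1 -> 111
Step 4: G0=G2=1 G1=G2=1 G2=NOT G1=NOT 1=0 -> 110
Step 5: G0=G2=0 G1=G2=0 G2=NOT G1=NOT 1=0 -> 000
State from step 5 equals state from step 1 -> cycle length 4

Answer: 4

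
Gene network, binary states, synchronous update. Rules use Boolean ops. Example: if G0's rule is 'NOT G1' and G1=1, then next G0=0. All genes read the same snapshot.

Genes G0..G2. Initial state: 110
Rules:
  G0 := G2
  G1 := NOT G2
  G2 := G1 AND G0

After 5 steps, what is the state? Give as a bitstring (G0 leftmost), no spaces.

Step 1: G0=G2=0 G1=NOT G2=NOT 0=1 G2=G1&G0=1&1=1 -> 011
Step 2: G0=G2=1 G1=NOT G2=NOT 1=0 G2=G1&G0=1&0=0 -> 100
Step 3: G0=G2=0 G1=NOT G2=NOT 0=1 G2=G1&G0=0&1=0 -> 010
Step 4: G0=G2=0 G1=NOT G2=NOT 0=1 G2=G1&G0=1&0=0 -> 010
Step 5: G0=G2=0 G1=NOT G2=NOT 0=1 G2=G1&G0=1&0=0 -> 010

010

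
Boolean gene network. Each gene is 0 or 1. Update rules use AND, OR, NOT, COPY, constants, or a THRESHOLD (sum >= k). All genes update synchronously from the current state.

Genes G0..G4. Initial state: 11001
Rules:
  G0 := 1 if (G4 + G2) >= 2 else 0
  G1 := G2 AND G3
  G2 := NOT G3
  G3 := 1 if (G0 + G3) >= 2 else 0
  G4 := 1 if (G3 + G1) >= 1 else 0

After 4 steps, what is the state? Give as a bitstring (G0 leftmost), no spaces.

Step 1: G0=(1+0>=2)=0 G1=G2&G3=0&0=0 G2=NOT G3=NOT 0=1 G3=(1+0>=2)=0 G4=(0+1>=1)=1 -> 00101
Step 2: G0=(1+1>=2)=1 G1=G2&G3=1&0=0 G2=NOT G3=NOT 0=1 G3=(0+0>=2)=0 G4=(0+0>=1)=0 -> 10100
Step 3: G0=(0+1>=2)=0 G1=G2&G3=1&0=0 G2=NOT G3=NOT 0=1 G3=(1+0>=2)=0 G4=(0+0>=1)=0 -> 00100
Step 4: G0=(0+1>=2)=0 G1=G2&G3=1&0=0 G2=NOT G3=NOT 0=1 G3=(0+0>=2)=0 G4=(0+0>=1)=0 -> 00100

00100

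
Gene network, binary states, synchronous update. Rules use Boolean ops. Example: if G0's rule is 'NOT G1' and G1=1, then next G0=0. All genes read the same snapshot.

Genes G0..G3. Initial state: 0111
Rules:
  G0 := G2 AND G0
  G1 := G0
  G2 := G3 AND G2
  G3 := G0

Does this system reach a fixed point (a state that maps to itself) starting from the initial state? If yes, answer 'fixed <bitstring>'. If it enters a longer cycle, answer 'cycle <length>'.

Answer: fixed 0000

Derivation:
Step 0: 0111
Step 1: G0=G2&G0=1&0=0 G1=G0=0 G2=G3&G2=1&1=1 G3=G0=0 -> 0010
Step 2: G0=G2&G0=1&0=0 G1=G0=0 G2=G3&G2=0&1=0 G3=G0=0 -> 0000
Step 3: G0=G2&G0=0&0=0 G1=G0=0 G2=G3&G2=0&0=0 G3=G0=0 -> 0000
Fixed point reached at step 2: 0000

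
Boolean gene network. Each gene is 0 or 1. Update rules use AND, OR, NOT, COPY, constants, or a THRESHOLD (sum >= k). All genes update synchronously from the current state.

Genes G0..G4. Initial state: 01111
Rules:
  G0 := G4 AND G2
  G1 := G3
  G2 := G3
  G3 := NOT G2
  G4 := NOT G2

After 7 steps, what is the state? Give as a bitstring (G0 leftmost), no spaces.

Step 1: G0=G4&G2=1&1=1 G1=G3=1 G2=G3=1 G3=NOT G2=NOT 1=0 G4=NOT G2=NOT 1=0 -> 11100
Step 2: G0=G4&G2=0&1=0 G1=G3=0 G2=G3=0 G3=NOT G2=NOT 1=0 G4=NOT G2=NOT 1=0 -> 00000
Step 3: G0=G4&G2=0&0=0 G1=G3=0 G2=G3=0 G3=NOT G2=NOT 0=1 G4=NOT G2=NOT 0=1 -> 00011
Step 4: G0=G4&G2=1&0=0 G1=G3=1 G2=G3=1 G3=NOT G2=NOT 0=1 G4=NOT G2=NOT 0=1 -> 01111
Step 5: G0=G4&G2=1&1=1 G1=G3=1 G2=G3=1 G3=NOT G2=NOT 1=0 G4=NOT G2=NOT 1=0 -> 11100
Step 6: G0=G4&G2=0&1=0 G1=G3=0 G2=G3=0 G3=NOT G2=NOT 1=0 G4=NOT G2=NOT 1=0 -> 00000
Step 7: G0=G4&G2=0&0=0 G1=G3=0 G2=G3=0 G3=NOT G2=NOT 0=1 G4=NOT G2=NOT 0=1 -> 00011

00011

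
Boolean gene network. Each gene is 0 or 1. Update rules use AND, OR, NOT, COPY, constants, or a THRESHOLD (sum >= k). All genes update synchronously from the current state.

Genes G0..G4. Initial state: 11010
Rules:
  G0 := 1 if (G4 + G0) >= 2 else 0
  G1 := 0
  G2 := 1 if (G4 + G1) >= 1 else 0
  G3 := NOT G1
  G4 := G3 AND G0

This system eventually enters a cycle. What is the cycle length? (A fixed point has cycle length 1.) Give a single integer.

Answer: 1

Derivation:
Step 0: 11010
Step 1: G0=(0+1>=2)=0 G1=0(const) G2=(0+1>=1)=1 G3=NOT G1=NOT 1=0 G4=G3&G0=1&1=1 -> 00101
Step 2: G0=(1+0>=2)=0 G1=0(const) G2=(1+0>=1)=1 G3=NOT G1=NOT 0=1 G4=G3&G0=0&0=0 -> 00110
Step 3: G0=(0+0>=2)=0 G1=0(const) G2=(0+0>=1)=0 G3=NOT G1=NOT 0=1 G4=G3&G0=1&0=0 -> 00010
Step 4: G0=(0+0>=2)=0 G1=0(const) G2=(0+0>=1)=0 G3=NOT G1=NOT 0=1 G4=G3&G0=1&0=0 -> 00010
State from step 4 equals state from step 3 -> cycle length 1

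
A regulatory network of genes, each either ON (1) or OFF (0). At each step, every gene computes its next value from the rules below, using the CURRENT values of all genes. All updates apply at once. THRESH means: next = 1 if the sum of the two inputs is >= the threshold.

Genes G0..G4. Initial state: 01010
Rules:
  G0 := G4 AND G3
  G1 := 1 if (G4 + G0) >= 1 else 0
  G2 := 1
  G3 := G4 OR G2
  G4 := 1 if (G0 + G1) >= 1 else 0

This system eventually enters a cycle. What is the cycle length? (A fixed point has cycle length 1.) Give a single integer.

Answer: 1

Derivation:
Step 0: 01010
Step 1: G0=G4&G3=0&1=0 G1=(0+0>=1)=0 G2=1(const) G3=G4|G2=0|0=0 G4=(0+1>=1)=1 -> 00101
Step 2: G0=G4&G3=1&0=0 G1=(1+0>=1)=1 G2=1(const) G3=G4|G2=1|1=1 G4=(0+0>=1)=0 -> 01110
Step 3: G0=G4&G3=0&1=0 G1=(0+0>=1)=0 G2=1(const) G3=G4|G2=0|1=1 G4=(0+1>=1)=1 -> 00111
Step 4: G0=G4&G3=1&1=1 G1=(1+0>=1)=1 G2=1(const) G3=G4|G2=1|1=1 G4=(0+0>=1)=0 -> 11110
Step 5: G0=G4&G3=0&1=0 G1=(0+1>=1)=1 G2=1(const) G3=G4|G2=0|1=1 G4=(1+1>=1)=1 -> 01111
Step 6: G0=G4&G3=1&1=1 G1=(1+0>=1)=1 G2=1(const) G3=G4|G2=1|1=1 G4=(0+1>=1)=1 -> 11111
Step 7: G0=G4&G3=1&1=1 G1=(1+1>=1)=1 G2=1(const) G3=G4|G2=1|1=1 G4=(1+1>=1)=1 -> 11111
State from step 7 equals state from step 6 -> cycle length 1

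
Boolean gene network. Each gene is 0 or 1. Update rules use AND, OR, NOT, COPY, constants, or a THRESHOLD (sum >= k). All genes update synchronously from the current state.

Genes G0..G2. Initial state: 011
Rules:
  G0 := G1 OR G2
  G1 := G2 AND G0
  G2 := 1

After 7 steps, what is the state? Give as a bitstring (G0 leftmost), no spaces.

Step 1: G0=G1|G2=1|1=1 G1=G2&G0=1&0=0 G2=1(const) -> 101
Step 2: G0=G1|G2=0|1=1 G1=G2&G0=1&1=1 G2=1(const) -> 111
Step 3: G0=G1|G2=1|1=1 G1=G2&G0=1&1=1 G2=1(const) -> 111
Step 4: G0=G1|G2=1|1=1 G1=G2&G0=1&1=1 G2=1(const) -> 111
Step 5: G0=G1|G2=1|1=1 G1=G2&G0=1&1=1 G2=1(const) -> 111
Step 6: G0=G1|G2=1|1=1 G1=G2&G0=1&1=1 G2=1(const) -> 111
Step 7: G0=G1|G2=1|1=1 G1=G2&G0=1&1=1 G2=1(const) -> 111

111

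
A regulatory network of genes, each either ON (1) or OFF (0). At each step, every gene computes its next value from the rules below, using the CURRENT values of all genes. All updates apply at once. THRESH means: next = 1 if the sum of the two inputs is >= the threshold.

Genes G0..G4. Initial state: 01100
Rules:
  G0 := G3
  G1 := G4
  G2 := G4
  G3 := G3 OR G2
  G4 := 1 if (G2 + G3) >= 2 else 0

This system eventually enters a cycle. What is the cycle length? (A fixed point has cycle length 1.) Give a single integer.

Step 0: 01100
Step 1: G0=G3=0 G1=G4=0 G2=G4=0 G3=G3|G2=0|1=1 G4=(1+0>=2)=0 -> 00010
Step 2: G0=G3=1 G1=G4=0 G2=G4=0 G3=G3|G2=1|0=1 G4=(0+1>=2)=0 -> 10010
Step 3: G0=G3=1 G1=G4=0 G2=G4=0 G3=G3|G2=1|0=1 G4=(0+1>=2)=0 -> 10010
State from step 3 equals state from step 2 -> cycle length 1

Answer: 1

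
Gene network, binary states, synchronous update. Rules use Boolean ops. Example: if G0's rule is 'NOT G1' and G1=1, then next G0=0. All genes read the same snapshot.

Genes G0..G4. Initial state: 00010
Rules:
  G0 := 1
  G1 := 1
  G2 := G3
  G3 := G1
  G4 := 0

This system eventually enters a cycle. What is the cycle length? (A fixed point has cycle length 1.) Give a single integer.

Answer: 1

Derivation:
Step 0: 00010
Step 1: G0=1(const) G1=1(const) G2=G3=1 G3=G1=0 G4=0(const) -> 11100
Step 2: G0=1(const) G1=1(const) G2=G3=0 G3=G1=1 G4=0(const) -> 11010
Step 3: G0=1(const) G1=1(const) G2=G3=1 G3=G1=1 G4=0(const) -> 11110
Step 4: G0=1(const) G1=1(const) G2=G3=1 G3=G1=1 G4=0(const) -> 11110
State from step 4 equals state from step 3 -> cycle length 1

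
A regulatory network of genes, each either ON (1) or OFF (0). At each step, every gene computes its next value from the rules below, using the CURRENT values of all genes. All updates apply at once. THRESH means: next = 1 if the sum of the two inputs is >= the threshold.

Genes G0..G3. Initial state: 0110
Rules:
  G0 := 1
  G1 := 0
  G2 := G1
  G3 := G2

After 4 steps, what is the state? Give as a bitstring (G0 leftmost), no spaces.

Step 1: G0=1(const) G1=0(const) G2=G1=1 G3=G2=1 -> 1011
Step 2: G0=1(const) G1=0(const) G2=G1=0 G3=G2=1 -> 1001
Step 3: G0=1(const) G1=0(const) G2=G1=0 G3=G2=0 -> 1000
Step 4: G0=1(const) G1=0(const) G2=G1=0 G3=G2=0 -> 1000

1000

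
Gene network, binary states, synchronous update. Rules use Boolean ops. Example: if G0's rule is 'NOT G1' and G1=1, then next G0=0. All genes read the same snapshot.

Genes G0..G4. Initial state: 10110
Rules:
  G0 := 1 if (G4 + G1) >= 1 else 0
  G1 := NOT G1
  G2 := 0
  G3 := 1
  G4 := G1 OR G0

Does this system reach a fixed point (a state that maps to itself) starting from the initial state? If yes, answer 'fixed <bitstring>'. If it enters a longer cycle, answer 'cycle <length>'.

Answer: cycle 2

Derivation:
Step 0: 10110
Step 1: G0=(0+0>=1)=0 G1=NOT G1=NOT 0=1 G2=0(const) G3=1(const) G4=G1|G0=0|1=1 -> 01011
Step 2: G0=(1+1>=1)=1 G1=NOT G1=NOT 1=0 G2=0(const) G3=1(const) G4=G1|G0=1|0=1 -> 10011
Step 3: G0=(1+0>=1)=1 G1=NOT G1=NOT 0=1 G2=0(const) G3=1(const) G4=G1|G0=0|1=1 -> 11011
Step 4: G0=(1+1>=1)=1 G1=NOT G1=NOT 1=0 G2=0(const) G3=1(const) G4=G1|G0=1|1=1 -> 10011
Cycle of length 2 starting at step 2 -> no fixed point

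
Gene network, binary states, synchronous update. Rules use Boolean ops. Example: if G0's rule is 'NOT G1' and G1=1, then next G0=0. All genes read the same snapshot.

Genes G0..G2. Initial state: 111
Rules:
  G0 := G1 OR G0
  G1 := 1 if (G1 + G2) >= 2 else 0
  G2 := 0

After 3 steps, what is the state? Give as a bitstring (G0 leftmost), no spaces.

Step 1: G0=G1|G0=1|1=1 G1=(1+1>=2)=1 G2=0(const) -> 110
Step 2: G0=G1|G0=1|1=1 G1=(1+0>=2)=0 G2=0(const) -> 100
Step 3: G0=G1|G0=0|1=1 G1=(0+0>=2)=0 G2=0(const) -> 100

100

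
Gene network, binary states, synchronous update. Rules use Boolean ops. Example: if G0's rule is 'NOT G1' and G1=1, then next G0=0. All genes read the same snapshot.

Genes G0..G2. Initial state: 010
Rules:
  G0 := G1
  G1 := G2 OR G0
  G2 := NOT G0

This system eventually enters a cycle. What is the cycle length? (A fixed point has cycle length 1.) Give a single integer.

Step 0: 010
Step 1: G0=G1=1 G1=G2|G0=0|0=0 G2=NOT G0=NOT 0=1 -> 101
Step 2: G0=G1=0 G1=G2|G0=1|1=1 G2=NOT G0=NOT 1=0 -> 010
State from step 2 equals state from step 0 -> cycle length 2

Answer: 2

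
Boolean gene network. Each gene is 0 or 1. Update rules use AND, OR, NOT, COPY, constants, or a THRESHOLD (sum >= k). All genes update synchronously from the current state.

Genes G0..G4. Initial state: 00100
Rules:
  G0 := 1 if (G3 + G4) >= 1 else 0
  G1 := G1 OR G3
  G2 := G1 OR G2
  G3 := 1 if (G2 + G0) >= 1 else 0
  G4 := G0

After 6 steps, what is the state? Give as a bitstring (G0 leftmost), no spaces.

Step 1: G0=(0+0>=1)=0 G1=G1|G3=0|0=0 G2=G1|G2=0|1=1 G3=(1+0>=1)=1 G4=G0=0 -> 00110
Step 2: G0=(1+0>=1)=1 G1=G1|G3=0|1=1 G2=G1|G2=0|1=1 G3=(1+0>=1)=1 G4=G0=0 -> 11110
Step 3: G0=(1+0>=1)=1 G1=G1|G3=1|1=1 G2=G1|G2=1|1=1 G3=(1+1>=1)=1 G4=G0=1 -> 11111
Step 4: G0=(1+1>=1)=1 G1=G1|G3=1|1=1 G2=G1|G2=1|1=1 G3=(1+1>=1)=1 G4=G0=1 -> 11111
Step 5: G0=(1+1>=1)=1 G1=G1|G3=1|1=1 G2=G1|G2=1|1=1 G3=(1+1>=1)=1 G4=G0=1 -> 11111
Step 6: G0=(1+1>=1)=1 G1=G1|G3=1|1=1 G2=G1|G2=1|1=1 G3=(1+1>=1)=1 G4=G0=1 -> 11111

11111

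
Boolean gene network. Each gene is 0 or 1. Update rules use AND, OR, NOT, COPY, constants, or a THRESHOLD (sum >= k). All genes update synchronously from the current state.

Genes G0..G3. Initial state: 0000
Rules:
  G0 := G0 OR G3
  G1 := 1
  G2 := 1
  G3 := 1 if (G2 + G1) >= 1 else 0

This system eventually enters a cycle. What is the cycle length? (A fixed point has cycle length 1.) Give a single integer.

Step 0: 0000
Step 1: G0=G0|G3=0|0=0 G1=1(const) G2=1(const) G3=(0+0>=1)=0 -> 0110
Step 2: G0=G0|G3=0|0=0 G1=1(const) G2=1(const) G3=(1+1>=1)=1 -> 0111
Step 3: G0=G0|G3=0|1=1 G1=1(const) G2=1(const) G3=(1+1>=1)=1 -> 1111
Step 4: G0=G0|G3=1|1=1 G1=1(const) G2=1(const) G3=(1+1>=1)=1 -> 1111
State from step 4 equals state from step 3 -> cycle length 1

Answer: 1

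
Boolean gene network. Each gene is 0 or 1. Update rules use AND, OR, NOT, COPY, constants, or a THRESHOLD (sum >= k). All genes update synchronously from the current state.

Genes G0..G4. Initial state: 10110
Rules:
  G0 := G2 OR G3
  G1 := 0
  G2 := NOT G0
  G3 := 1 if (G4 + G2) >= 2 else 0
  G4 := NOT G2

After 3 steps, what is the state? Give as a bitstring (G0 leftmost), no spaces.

Step 1: G0=G2|G3=1|1=1 G1=0(const) G2=NOT G0=NOT 1=0 G3=(0+1>=2)=0 G4=NOT G2=NOT 1=0 -> 10000
Step 2: G0=G2|G3=0|0=0 G1=0(const) G2=NOT G0=NOT 1=0 G3=(0+0>=2)=0 G4=NOT G2=NOT 0=1 -> 00001
Step 3: G0=G2|G3=0|0=0 G1=0(const) G2=NOT G0=NOT 0=1 G3=(1+0>=2)=0 G4=NOT G2=NOT 0=1 -> 00101

00101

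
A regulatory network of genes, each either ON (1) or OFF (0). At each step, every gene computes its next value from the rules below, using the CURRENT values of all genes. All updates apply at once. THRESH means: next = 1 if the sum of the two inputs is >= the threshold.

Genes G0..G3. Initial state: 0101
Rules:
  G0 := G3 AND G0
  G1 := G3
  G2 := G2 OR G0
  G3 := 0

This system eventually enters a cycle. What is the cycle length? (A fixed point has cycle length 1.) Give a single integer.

Step 0: 0101
Step 1: G0=G3&G0=1&0=0 G1=G3=1 G2=G2|G0=0|0=0 G3=0(const) -> 0100
Step 2: G0=G3&G0=0&0=0 G1=G3=0 G2=G2|G0=0|0=0 G3=0(const) -> 0000
Step 3: G0=G3&G0=0&0=0 G1=G3=0 G2=G2|G0=0|0=0 G3=0(const) -> 0000
State from step 3 equals state from step 2 -> cycle length 1

Answer: 1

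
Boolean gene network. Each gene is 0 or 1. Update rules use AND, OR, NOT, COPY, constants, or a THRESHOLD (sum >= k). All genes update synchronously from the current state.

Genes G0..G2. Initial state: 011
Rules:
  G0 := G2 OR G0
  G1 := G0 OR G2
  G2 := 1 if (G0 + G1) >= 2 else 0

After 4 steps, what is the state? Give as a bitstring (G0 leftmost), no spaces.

Step 1: G0=G2|G0=1|0=1 G1=G0|G2=0|1=1 G2=(0+1>=2)=0 -> 110
Step 2: G0=G2|G0=0|1=1 G1=G0|G2=1|0=1 G2=(1+1>=2)=1 -> 111
Step 3: G0=G2|G0=1|1=1 G1=G0|G2=1|1=1 G2=(1+1>=2)=1 -> 111
Step 4: G0=G2|G0=1|1=1 G1=G0|G2=1|1=1 G2=(1+1>=2)=1 -> 111

111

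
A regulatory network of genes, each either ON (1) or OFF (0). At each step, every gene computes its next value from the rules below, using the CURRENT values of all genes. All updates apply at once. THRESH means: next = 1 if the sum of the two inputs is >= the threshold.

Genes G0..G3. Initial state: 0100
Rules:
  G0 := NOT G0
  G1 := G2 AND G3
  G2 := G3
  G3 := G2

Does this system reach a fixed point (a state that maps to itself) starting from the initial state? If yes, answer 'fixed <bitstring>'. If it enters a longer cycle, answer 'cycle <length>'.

Answer: cycle 2

Derivation:
Step 0: 0100
Step 1: G0=NOT G0=NOT 0=1 G1=G2&G3=0&0=0 G2=G3=0 G3=G2=0 -> 1000
Step 2: G0=NOT G0=NOT 1=0 G1=G2&G3=0&0=0 G2=G3=0 G3=G2=0 -> 0000
Step 3: G0=NOT G0=NOT 0=1 G1=G2&G3=0&0=0 G2=G3=0 G3=G2=0 -> 1000
Cycle of length 2 starting at step 1 -> no fixed point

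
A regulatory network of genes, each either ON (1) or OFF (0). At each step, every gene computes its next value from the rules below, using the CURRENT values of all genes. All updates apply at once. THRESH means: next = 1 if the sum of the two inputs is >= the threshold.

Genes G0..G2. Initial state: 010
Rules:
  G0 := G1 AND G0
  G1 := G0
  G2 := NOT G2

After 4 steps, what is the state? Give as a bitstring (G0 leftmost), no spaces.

Step 1: G0=G1&G0=1&0=0 G1=G0=0 G2=NOT G2=NOT 0=1 -> 001
Step 2: G0=G1&G0=0&0=0 G1=G0=0 G2=NOT G2=NOT 1=0 -> 000
Step 3: G0=G1&G0=0&0=0 G1=G0=0 G2=NOT G2=NOT 0=1 -> 001
Step 4: G0=G1&G0=0&0=0 G1=G0=0 G2=NOT G2=NOT 1=0 -> 000

000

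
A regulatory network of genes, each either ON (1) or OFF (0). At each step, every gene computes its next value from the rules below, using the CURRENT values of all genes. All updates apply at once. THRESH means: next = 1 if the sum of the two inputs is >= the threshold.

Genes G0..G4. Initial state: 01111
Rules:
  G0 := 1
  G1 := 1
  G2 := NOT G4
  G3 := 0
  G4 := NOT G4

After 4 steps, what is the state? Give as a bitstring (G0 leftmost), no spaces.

Step 1: G0=1(const) G1=1(const) G2=NOT G4=NOT 1=0 G3=0(const) G4=NOT G4=NOT 1=0 -> 11000
Step 2: G0=1(const) G1=1(const) G2=NOT G4=NOT 0=1 G3=0(const) G4=NOT G4=NOT 0=1 -> 11101
Step 3: G0=1(const) G1=1(const) G2=NOT G4=NOT 1=0 G3=0(const) G4=NOT G4=NOT 1=0 -> 11000
Step 4: G0=1(const) G1=1(const) G2=NOT G4=NOT 0=1 G3=0(const) G4=NOT G4=NOT 0=1 -> 11101

11101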